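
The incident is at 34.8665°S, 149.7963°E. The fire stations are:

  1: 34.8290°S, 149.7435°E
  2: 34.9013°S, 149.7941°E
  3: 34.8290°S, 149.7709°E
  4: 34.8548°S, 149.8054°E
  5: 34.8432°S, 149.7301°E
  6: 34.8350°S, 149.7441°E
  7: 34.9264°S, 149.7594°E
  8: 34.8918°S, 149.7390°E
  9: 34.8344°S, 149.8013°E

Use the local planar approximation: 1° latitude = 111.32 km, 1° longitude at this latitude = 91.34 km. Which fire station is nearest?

Distances from 34.8665°S, 149.7963°E:
1: √((0.0375·111.32)² + (-0.0528·91.34)²) = √(17.426450 + 23.258937) = 6.3785 km
2: √((-0.0348·111.32)² + (-0.0022·91.34)²) = √(15.007380 + 0.040380) = 3.8791 km
3: √((0.0375·111.32)² + (-0.0254·91.34)²) = √(17.426450 + 5.382567) = 4.7759 km
4: √((0.0117·111.32)² + (0.0091·91.34)²) = √(1.696360 + 0.690883) = 1.5451 km
5: √((0.0233·111.32)² + (-0.0662·91.34)²) = √(6.727570 + 36.562678) = 6.5795 km
6: √((0.0315·111.32)² + (-0.0522·91.34)²) = √(12.296103 + 22.733328) = 5.9186 km
7: √((-0.0599·111.32)² + (-0.0369·91.34)²) = √(44.463131 + 11.359906) = 7.4715 km
8: √((-0.0253·111.32)² + (-0.0573·91.34)²) = √(7.932086 + 27.392474) = 5.9434 km
9: √((0.0321·111.32)² + (0.0050·91.34)²) = √(12.768987 + 0.208575) = 3.6024 km
Minimum: 4 at 1.5451 km.

4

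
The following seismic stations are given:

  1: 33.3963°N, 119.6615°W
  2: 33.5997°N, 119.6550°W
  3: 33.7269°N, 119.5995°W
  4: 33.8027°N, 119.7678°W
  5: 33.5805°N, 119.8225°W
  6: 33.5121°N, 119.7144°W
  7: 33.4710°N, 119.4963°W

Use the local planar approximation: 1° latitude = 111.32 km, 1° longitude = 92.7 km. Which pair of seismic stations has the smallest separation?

Pairwise distances:
1–2: √((0.2034·111.32)² + (0.0065·92.7)²) = √(512.682263 + 0.363067) = 22.6505 km
1–3: √((0.3306·111.32)² + (0.0620·92.7)²) = √(1354.416057 + 33.032607) = 37.2485 km
1–4: √((0.4064·111.32)² + (-0.1063·92.7)²) = √(2046.698135 + 97.101513) = 46.3012 km
1–5: √((0.1842·111.32)² + (-0.1610·92.7)²) = √(420.460930 + 222.746670) = 25.3615 km
1–6: √((0.1158·111.32)² + (-0.0529·92.7)²) = √(166.174168 + 24.047549) = 13.7921 km
1–7: √((0.0747·111.32)² + (0.1652·92.7)²) = √(69.149270 + 234.519821) = 17.4261 km
2–3: √((0.1272·111.32)² + (0.0555·92.7)²) = √(200.502881 + 26.469482) = 15.0656 km
2–4: √((0.2030·111.32)² + (-0.1128·92.7)²) = √(510.667796 + 109.339647) = 24.8999 km
2–5: √((-0.0192·111.32)² + (-0.1675·92.7)²) = √(4.568239 + 241.095493) = 15.6737 km
2–6: √((-0.0876·111.32)² + (-0.0594·92.7)²) = √(95.094327 + 30.320221) = 11.1989 km
2–7: √((-0.1287·111.32)² + (0.1587·92.7)²) = √(205.259605 + 216.427938) = 20.5350 km
3–4: √((0.0758·111.32)² + (-0.1683·92.7)²) = √(71.200789 + 243.403994) = 17.7371 km
3–5: √((-0.1464·111.32)² + (-0.2230·92.7)²) = √(265.600292 + 427.335718) = 26.3237 km
3–6: √((-0.2148·111.32)² + (-0.1149·92.7)²) = √(571.761554 + 113.448701) = 26.1765 km
3–7: √((-0.2559·111.32)² + (0.1032·92.7)²) = √(811.497091 + 91.520601) = 30.0503 km
4–5: √((-0.2222·111.32)² + (-0.0547·92.7)²) = √(611.835264 + 25.711897) = 25.2497 km
4–6: √((-0.2906·111.32)² + (0.0534·92.7)²) = √(1046.496103 + 24.504282) = 32.7261 km
4–7: √((-0.3317·111.32)² + (0.2715·92.7)²) = √(1363.444104 + 633.430741) = 44.6864 km
5–6: √((-0.0684·111.32)² + (0.1081·92.7)²) = √(57.977382 + 100.417836) = 12.5855 km
5–7: √((-0.1095·111.32)² + (0.3262·92.7)²) = √(148.584885 + 914.381397) = 32.6032 km
6–7: √((-0.0411·111.32)² + (0.2181·92.7)²) = √(20.932931 + 408.762267) = 20.7291 km
Closest pair: 2–6 at 11.1989 km.

2 and 6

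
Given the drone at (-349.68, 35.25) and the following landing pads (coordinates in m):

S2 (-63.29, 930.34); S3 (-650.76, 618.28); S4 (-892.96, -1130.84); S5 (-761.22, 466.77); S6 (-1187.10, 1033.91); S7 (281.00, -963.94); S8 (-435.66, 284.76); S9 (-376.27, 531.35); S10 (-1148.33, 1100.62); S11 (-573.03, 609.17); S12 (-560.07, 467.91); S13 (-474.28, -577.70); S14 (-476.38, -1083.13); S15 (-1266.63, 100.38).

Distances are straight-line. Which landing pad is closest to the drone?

Distances from (-349.68, 35.25):
S2: √((286.39)² + (895.09)²) = √(82019.2321 + 801186.1081) = 939.79 m
S3: √((-301.08)² + (583.03)²) = √(90649.1664 + 339923.9809) = 656.18 m
S4: √((-543.28)² + (-1166.09)²) = √(295153.1584 + 1359765.8881) = 1286.44 m
S5: √((-411.54)² + (431.52)²) = √(169365.1716 + 186209.5104) = 596.30 m
S6: √((-837.42)² + (998.66)²) = √(701272.2564 + 997321.7956) = 1303.30 m
S7: √((630.68)² + (-999.19)²) = √(397757.2624 + 998380.6561) = 1181.58 m
S8: √((-85.98)² + (249.51)²) = √(7392.5604 + 62255.2401) = 263.91 m
S9: √((-26.59)² + (496.10)²) = √(707.0281 + 246115.2100) = 496.81 m
S10: √((-798.65)² + (1065.37)²) = √(637841.8225 + 1135013.2369) = 1331.49 m
S11: √((-223.35)² + (573.92)²) = √(49885.2225 + 329384.1664) = 615.85 m
S12: √((-210.39)² + (432.66)²) = √(44263.9521 + 187194.6756) = 481.10 m
S13: √((-124.60)² + (-612.95)²) = √(15525.1600 + 375707.7025) = 625.49 m
S14: √((-126.70)² + (-1118.38)²) = √(16052.8900 + 1250773.8244) = 1125.53 m
S15: √((-916.95)² + (65.13)²) = √(840797.3025 + 4241.9169) = 919.26 m
Minimum: S8 at 263.91 m.

S8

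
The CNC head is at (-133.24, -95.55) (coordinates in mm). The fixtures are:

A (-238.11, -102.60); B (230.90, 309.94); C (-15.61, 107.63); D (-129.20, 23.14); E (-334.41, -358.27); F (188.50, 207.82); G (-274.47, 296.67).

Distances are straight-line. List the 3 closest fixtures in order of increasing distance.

A, D, C

Distances from (-133.24, -95.55):
A: √((-104.87)² + (-7.05)²) = √(10997.7169 + 49.7025) = 105.11 mm
B: √((364.14)² + (405.49)²) = √(132597.9396 + 164422.1401) = 545.00 mm
C: √((117.63)² + (203.18)²) = √(13836.8169 + 41282.1124) = 234.77 mm
D: √((4.04)² + (118.69)²) = √(16.3216 + 14087.3161) = 118.76 mm
E: √((-201.17)² + (-262.72)²) = √(40469.3689 + 69021.7984) = 330.89 mm
F: √((321.74)² + (303.37)²) = √(103516.6276 + 92033.3569) = 442.21 mm
G: √((-141.23)² + (392.22)²) = √(19945.9129 + 153836.5284) = 416.87 mm
Sorted: A (105.11 mm) < D (118.76 mm) < C (234.77 mm) < E (330.89 mm) < G (416.87 mm) < …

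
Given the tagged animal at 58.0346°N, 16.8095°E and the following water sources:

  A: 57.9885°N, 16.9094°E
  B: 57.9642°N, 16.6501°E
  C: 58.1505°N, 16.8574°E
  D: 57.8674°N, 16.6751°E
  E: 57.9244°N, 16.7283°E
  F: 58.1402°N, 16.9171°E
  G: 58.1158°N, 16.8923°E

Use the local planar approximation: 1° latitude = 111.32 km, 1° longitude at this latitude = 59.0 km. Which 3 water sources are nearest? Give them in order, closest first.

A, G, B

Distances from 58.0346°N, 16.8095°E:
A: √((-0.0461·111.32)² + (0.0999·59.0)²) = √(26.335905 + 34.740415) = 7.8151 km
B: √((-0.0704·111.32)² + (-0.1594·59.0)²) = √(61.417440 + 88.446501) = 12.2419 km
C: √((0.1159·111.32)² + (0.0479·59.0)²) = √(166.461294 + 7.986841) = 13.2079 km
D: √((-0.1672·111.32)² + (-0.1344·59.0)²) = √(346.432750 + 62.878556) = 20.2314 km
E: √((-0.1102·111.32)² + (-0.0812·59.0)²) = √(150.490673 + 22.951765) = 13.1698 km
F: √((0.1056·111.32)² + (0.1076·59.0)²) = √(138.189241 + 40.302183) = 13.3601 km
G: √((0.0812·111.32)² + (0.0828·59.0)²) = √(81.706847 + 23.865179) = 10.2748 km
Sorted: A (7.8151 km) < G (10.2748 km) < B (12.2419 km) < E (13.1698 km) < C (13.2079 km) < …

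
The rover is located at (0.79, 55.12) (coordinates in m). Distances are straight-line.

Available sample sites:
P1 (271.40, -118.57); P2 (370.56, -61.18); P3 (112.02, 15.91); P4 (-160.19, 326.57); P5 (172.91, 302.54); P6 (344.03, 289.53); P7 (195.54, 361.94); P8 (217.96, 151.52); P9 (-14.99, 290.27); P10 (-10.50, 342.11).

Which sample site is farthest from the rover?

P6

Distances from (0.79, 55.12):
P1: √((270.61)² + (-173.69)²) = √(73229.7721 + 30168.2161) = 321.56 m
P2: √((369.77)² + (-116.30)²) = √(136729.8529 + 13525.6900) = 387.63 m
P3: √((111.23)² + (-39.21)²) = √(12372.1129 + 1537.4241) = 117.94 m
P4: √((-160.98)² + (271.45)²) = √(25914.5604 + 73685.1025) = 315.59 m
P5: √((172.12)² + (247.42)²) = √(29625.2944 + 61216.6564) = 301.40 m
P6: √((343.24)² + (234.41)²) = √(117813.6976 + 54948.0481) = 415.65 m
P7: √((194.75)² + (306.82)²) = √(37927.5625 + 94138.5124) = 363.41 m
P8: √((217.17)² + (96.40)²) = √(47162.8089 + 9292.9600) = 237.60 m
P9: √((-15.78)² + (235.15)²) = √(249.0084 + 55295.5225) = 235.68 m
P10: √((-11.29)² + (286.99)²) = √(127.4641 + 82363.2601) = 287.21 m
Maximum: P6 at 415.65 m.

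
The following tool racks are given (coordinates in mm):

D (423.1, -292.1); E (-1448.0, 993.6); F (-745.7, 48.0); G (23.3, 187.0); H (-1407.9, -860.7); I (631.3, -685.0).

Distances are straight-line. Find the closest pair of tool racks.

Pairwise distances:
D–I: 444.7 mm
D–G: 624.0 mm
F–G: 781.5 mm
G–I: 1063.0 mm
F–H: 1124.4 mm
E–F: 1177.9 mm
D–F: 1217.3 mm
F–I: 1559.9 mm
E–G: 1677.9 mm
G–H: 1773.7 mm
E–H: 1854.7 mm
D–H: 1917.3 mm
H–I: 2046.8 mm
D–E: 2270.3 mm
E–I: 2672.3 mm
Closest pair: D–I at 444.7 mm.

D and I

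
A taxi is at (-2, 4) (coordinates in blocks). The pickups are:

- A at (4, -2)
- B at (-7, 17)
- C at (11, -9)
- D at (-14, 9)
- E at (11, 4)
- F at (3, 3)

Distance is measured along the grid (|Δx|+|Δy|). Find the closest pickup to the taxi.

F

Distances from (-2, 4):
A: |6| + |-6| = 6 + 6 = 12 blocks
B: |-5| + |13| = 5 + 13 = 18 blocks
C: |13| + |-13| = 13 + 13 = 26 blocks
D: |-12| + |5| = 12 + 5 = 17 blocks
E: |13| + |0| = 13 + 0 = 13 blocks
F: |5| + |-1| = 5 + 1 = 6 blocks
Minimum: F at 6 blocks.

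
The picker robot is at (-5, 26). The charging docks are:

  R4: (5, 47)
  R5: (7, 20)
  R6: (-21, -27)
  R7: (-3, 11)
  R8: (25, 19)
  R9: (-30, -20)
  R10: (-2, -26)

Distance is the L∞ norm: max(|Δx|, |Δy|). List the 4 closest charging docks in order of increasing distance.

R5, R7, R4, R8

Distances from (-5, 26):
R4: 21
R5: 12
R6: 53
R7: 15
R8: 30
R9: 46
R10: 52
Sorted: R5 (12) < R7 (15) < R4 (21) < R8 (30) < R9 (46) < R10 (52) < …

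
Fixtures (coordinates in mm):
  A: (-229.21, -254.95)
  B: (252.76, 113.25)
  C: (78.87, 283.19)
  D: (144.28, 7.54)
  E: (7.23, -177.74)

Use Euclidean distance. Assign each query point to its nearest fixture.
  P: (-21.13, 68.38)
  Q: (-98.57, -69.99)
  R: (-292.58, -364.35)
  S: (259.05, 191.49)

P→D; Q→E; R→A; S→B

P at (-21.13, 68.38):
  A: √((-208.08)² + (-323.33)²) = √(43297.2864 + 104542.2889) = 384.50 mm
  B: √((273.89)² + (44.87)²) = √(75015.7321 + 2013.3169) = 277.54 mm
  C: √((100.00)² + (214.81)²) = √(10000.0000 + 46143.3361) = 236.95 mm
  D: √((165.41)² + (-60.84)²) = √(27360.4681 + 3701.5056) = 176.24 mm
  E: √((28.36)² + (-246.12)²) = √(804.2896 + 60575.0544) = 247.75 mm
  → nearest: D (176.24 mm)
Q at (-98.57, -69.99):
  A: √((-130.64)² + (-184.96)²) = √(17066.8096 + 34210.2016) = 226.44 mm
  B: √((351.33)² + (183.24)²) = √(123432.7689 + 33576.8976) = 396.24 mm
  C: √((177.44)² + (353.18)²) = √(31484.9536 + 124736.1124) = 395.25 mm
  D: √((242.85)² + (77.53)²) = √(58976.1225 + 6010.9009) = 254.93 mm
  E: √((105.80)² + (-107.75)²) = √(11193.6400 + 11610.0625) = 151.01 mm
  → nearest: E (151.01 mm)
R at (-292.58, -364.35):
  A: √((63.37)² + (109.40)²) = √(4015.7569 + 11968.3600) = 126.43 mm
  B: √((545.34)² + (477.60)²) = √(297395.7156 + 228101.7600) = 724.91 mm
  C: √((371.45)² + (647.54)²) = √(137975.1025 + 419308.0516) = 746.51 mm
  D: √((436.86)² + (371.89)²) = √(190846.6596 + 138302.1721) = 573.71 mm
  E: √((299.81)² + (186.61)²) = √(89886.0361 + 34823.2921) = 353.14 mm
  → nearest: A (126.43 mm)
S at (259.05, 191.49):
  A: √((-488.26)² + (-446.44)²) = √(238397.8276 + 199308.6736) = 661.59 mm
  B: √((-6.29)² + (-78.24)²) = √(39.5641 + 6121.4976) = 78.49 mm
  C: √((-180.18)² + (91.70)²) = √(32464.8324 + 8408.8900) = 202.17 mm
  D: √((-114.77)² + (-183.95)²) = √(13172.1529 + 33837.6025) = 216.82 mm
  E: √((-251.82)² + (-369.23)²) = √(63413.3124 + 136330.7929) = 446.93 mm
  → nearest: B (78.49 mm)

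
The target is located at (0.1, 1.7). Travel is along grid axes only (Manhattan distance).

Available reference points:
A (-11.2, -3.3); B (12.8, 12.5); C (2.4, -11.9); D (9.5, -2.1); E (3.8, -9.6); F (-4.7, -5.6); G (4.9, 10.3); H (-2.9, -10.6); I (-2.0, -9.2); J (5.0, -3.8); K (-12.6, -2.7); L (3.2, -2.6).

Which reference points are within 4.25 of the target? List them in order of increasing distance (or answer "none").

none

Distances from (0.1, 1.7):
A: 16.3
B: 23.5
C: 15.9
D: 13.2
E: 15.0
F: 12.1
G: 13.4
H: 15.3
I: 13.0
J: 10.4
K: 17.1
L: 7.4
Threshold 4.25: none within range.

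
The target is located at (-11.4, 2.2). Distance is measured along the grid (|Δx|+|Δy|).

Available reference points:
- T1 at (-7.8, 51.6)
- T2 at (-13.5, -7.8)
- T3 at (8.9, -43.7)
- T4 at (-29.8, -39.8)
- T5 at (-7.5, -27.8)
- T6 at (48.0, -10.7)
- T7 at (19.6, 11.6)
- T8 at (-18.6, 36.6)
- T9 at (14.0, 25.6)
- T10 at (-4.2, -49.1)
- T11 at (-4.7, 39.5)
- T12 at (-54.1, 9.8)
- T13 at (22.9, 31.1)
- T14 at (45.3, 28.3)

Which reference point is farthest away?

T14

Distances from (-11.4, 2.2):
T1: 53.0
T2: 12.1
T3: 66.2
T4: 60.4
T5: 33.9
T6: 72.3
T7: 40.4
T8: 41.6
T9: 48.8
T10: 58.5
T11: 44.0
T12: 50.3
T13: 63.2
T14: 82.8
Maximum: T14 at 82.8.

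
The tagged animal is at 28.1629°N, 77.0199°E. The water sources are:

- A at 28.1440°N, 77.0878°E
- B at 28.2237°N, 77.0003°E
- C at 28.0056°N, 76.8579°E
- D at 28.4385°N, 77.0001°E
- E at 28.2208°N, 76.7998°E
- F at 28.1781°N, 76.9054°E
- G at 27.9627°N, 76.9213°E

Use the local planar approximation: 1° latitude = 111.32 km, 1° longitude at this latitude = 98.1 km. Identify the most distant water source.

Distances from 28.1629°N, 77.0199°E:
A: 6.9854 km
B: 7.0361 km
C: 23.6471 km
D: 30.7412 km
E: 22.5333 km
F: 11.3592 km
G: 24.2948 km
Maximum: D at 30.7412 km.

D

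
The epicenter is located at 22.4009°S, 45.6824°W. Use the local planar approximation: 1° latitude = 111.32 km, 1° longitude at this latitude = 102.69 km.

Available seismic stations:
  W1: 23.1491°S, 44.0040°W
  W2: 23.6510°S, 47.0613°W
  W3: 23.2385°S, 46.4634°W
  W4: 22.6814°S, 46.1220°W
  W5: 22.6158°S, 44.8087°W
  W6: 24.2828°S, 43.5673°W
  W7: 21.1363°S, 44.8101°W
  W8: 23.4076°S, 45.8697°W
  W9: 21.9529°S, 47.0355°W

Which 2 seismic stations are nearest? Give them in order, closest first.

W4, W5

Distances from 22.4009°S, 45.6824°W:
W1: √((-0.7482·111.32)² + (1.6784·102.69)²) = √(6937.161466 + 29706.210175) = 191.4246 km
W2: √((-1.2501·111.32)² + (-1.3789·102.69)²) = √(19365.820660 + 20050.345052) = 198.5350 km
W3: √((-0.8376·111.32)² + (-0.7810·102.69)²) = √(8694.001938 + 6432.182757) = 122.9886 km
W4: √((-0.2805·111.32)² + (-0.4396·102.69)²) = √(975.016862 + 2037.847473) = 54.8896 km
W5: √((-0.2149·111.32)² + (0.8737·102.69)²) = √(572.294044 + 8049.723798) = 92.8548 km
W6: √((-1.8819·111.32)² + (2.1151·102.69)²) = √(43887.362299 + 47175.674494) = 301.7665 km
W7: √((1.2646·111.32)² + (0.8723·102.69)²) = √(19817.677207 + 8023.947023) = 166.8581 km
W8: √((-1.0067·111.32)² + (-0.1873·102.69)²) = √(12558.753391 + 369.940486) = 113.7044 km
W9: √((0.4480·111.32)² + (-1.3531·102.69)²) = √(2487.152548 + 19307.057758) = 147.6286 km
Sorted: W4 (54.8896 km) < W5 (92.8548 km) < W8 (113.7044 km) < W3 (122.9886 km) < …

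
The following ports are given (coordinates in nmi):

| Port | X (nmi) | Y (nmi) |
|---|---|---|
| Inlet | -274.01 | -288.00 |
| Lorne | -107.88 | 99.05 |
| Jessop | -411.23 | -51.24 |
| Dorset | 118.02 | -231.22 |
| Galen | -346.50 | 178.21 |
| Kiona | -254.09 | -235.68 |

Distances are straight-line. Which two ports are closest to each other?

Pairwise distances:
Inlet–Lorne: 421.20 nmi
Inlet–Jessop: 273.65 nmi
Inlet–Dorset: 396.12 nmi
Inlet–Galen: 471.81 nmi
Inlet–Kiona: 55.98 nmi
Lorne–Jessop: 338.54 nmi
Lorne–Dorset: 400.14 nmi
Lorne–Galen: 251.41 nmi
Lorne–Kiona: 365.27 nmi
Jessop–Dorset: 559.02 nmi
Jessop–Galen: 238.41 nmi
Jessop–Kiona: 242.30 nmi
Dorset–Galen: 619.20 nmi
Dorset–Kiona: 372.14 nmi
Galen–Kiona: 424.08 nmi
Closest pair: Inlet–Kiona at 55.98 nmi.

Inlet and Kiona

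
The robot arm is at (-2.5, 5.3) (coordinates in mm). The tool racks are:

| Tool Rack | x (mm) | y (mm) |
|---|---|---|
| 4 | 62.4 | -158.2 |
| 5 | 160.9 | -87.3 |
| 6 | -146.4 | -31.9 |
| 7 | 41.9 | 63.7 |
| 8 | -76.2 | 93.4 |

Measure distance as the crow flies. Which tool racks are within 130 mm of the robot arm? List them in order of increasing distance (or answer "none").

7, 8

Distances from (-2.5, 5.3):
4: √((64.9)² + (-163.5)²) = √(4212.010 + 26732.250) = 175.9 mm
5: √((163.4)² + (-92.6)²) = √(26699.560 + 8574.760) = 187.8 mm
6: √((-143.9)² + (-37.2)²) = √(20707.210 + 1383.840) = 148.6 mm
7: √((44.4)² + (58.4)²) = √(1971.360 + 3410.560) = 73.4 mm
8: √((-73.7)² + (88.1)²) = √(5431.690 + 7761.610) = 114.9 mm
Threshold 130 mm: 7 (73.4 mm), 8 (114.9 mm) are within range.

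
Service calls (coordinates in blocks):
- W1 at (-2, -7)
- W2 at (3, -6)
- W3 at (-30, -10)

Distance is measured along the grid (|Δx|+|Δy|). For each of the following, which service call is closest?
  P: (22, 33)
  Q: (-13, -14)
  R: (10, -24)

P→W2; Q→W1; R→W2

P at (22, 33):
  W1: 64 blocks
  W2: 58 blocks
  W3: 95 blocks
  → nearest: W2 (58 blocks)
Q at (-13, -14):
  W1: 18 blocks
  W2: 24 blocks
  W3: 21 blocks
  → nearest: W1 (18 blocks)
R at (10, -24):
  W1: 29 blocks
  W2: 25 blocks
  W3: 54 blocks
  → nearest: W2 (25 blocks)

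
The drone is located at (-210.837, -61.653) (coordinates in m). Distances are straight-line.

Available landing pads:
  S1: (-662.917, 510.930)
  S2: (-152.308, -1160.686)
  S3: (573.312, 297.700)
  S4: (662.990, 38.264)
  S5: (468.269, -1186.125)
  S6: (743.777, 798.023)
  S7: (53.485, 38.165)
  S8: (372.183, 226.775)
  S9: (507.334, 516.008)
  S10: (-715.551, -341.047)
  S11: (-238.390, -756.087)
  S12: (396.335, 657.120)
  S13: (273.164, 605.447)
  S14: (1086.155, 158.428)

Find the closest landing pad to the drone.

S7

Distances from (-210.837, -61.653):
S1: √((-452.080)² + (572.583)²) = √(204376.32640 + 327851.29189) = 729.539 m
S2: √((58.529)² + (-1099.033)²) = √(3425.64384 + 1207873.53509) = 1100.590 m
S3: √((784.149)² + (359.353)²) = √(614889.65420 + 129134.57861) = 862.568 m
S4: √((873.827)² + (99.917)²) = √(763573.62593 + 9983.40689) = 879.521 m
S5: √((679.106)² + (-1124.472)²) = √(461184.95924 + 1264437.27878) = 1313.629 m
S6: √((954.614)² + (859.676)²) = √(911287.88900 + 739042.82498) = 1284.652 m
S7: √((264.322)² + (99.818)²) = √(69866.11968 + 9963.63312) = 282.542 m
S8: √((583.020)² + (288.428)²) = √(339912.32040 + 83190.71118) = 650.464 m
S9: √((718.171)² + (577.661)²) = √(515769.58524 + 333692.23092) = 921.663 m
S10: √((-504.714)² + (-279.394)²) = √(254736.22180 + 78061.00724) = 576.886 m
S11: √((-27.553)² + (-694.434)²) = √(759.16781 + 482238.58036) = 694.980 m
S12: √((607.172)² + (718.773)²) = √(368657.83758 + 516634.62553) = 940.900 m
S13: √((484.001)² + (667.100)²) = √(234256.96800 + 445022.41000) = 824.184 m
S14: √((1296.992)² + (220.081)²) = √(1682188.24806 + 48435.64656) = 1315.532 m
Minimum: S7 at 282.542 m.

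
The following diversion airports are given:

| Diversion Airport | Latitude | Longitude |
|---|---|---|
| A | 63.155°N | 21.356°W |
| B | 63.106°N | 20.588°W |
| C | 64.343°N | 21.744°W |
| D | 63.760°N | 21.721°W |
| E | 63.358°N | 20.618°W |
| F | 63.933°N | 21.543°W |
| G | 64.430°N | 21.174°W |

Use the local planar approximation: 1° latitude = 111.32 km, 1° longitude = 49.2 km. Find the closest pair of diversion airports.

D and F

Pairwise distances:
A–B: √((-0.049·111.32)² + (0.768·49.2)²) = √(29.75353 + 1427.75157) = 38.177 km
A–C: √((1.188·111.32)² + (-0.388·49.2)²) = √(17489.57582 + 364.41283) = 133.619 km
A–D: √((0.605·111.32)² + (-0.365·49.2)²) = √(4535.83392 + 322.48976) = 69.702 km
A–E: √((0.203·111.32)² + (0.738·49.2)²) = √(510.66780 + 1318.38705) = 42.767 km
A–F: √((0.778·111.32)² + (-0.187·49.2)²) = √(7500.76552 + 84.64736) = 87.094 km
A–G: √((1.275·111.32)² + (0.182·49.2)²) = √(20144.97649 + 80.18128) = 142.215 km
B–C: √((1.237·111.32)² + (-1.156·49.2)²) = √(18962.07214 + 3234.78838) = 148.986 km
B–D: √((0.654·111.32)² + (-1.133·49.2)²) = √(5300.31758 + 3107.34894) = 91.693 km
B–E: √((0.252·111.32)² + (-0.030·49.2)²) = √(786.95061 + 2.17858) = 28.091 km
B–F: √((0.827·111.32)² + (-0.955·49.2)²) = √(8475.34556 + 2207.68420) = 103.359 km
B–G: √((1.324·111.32)² + (-0.586·49.2)²) = √(21723.12822 + 831.23809) = 150.181 km
C–D: √((-0.583·111.32)² + (0.023·49.2)²) = √(4211.95289 + 1.28052) = 64.909 km
C–E: √((-0.985·111.32)² + (1.126·49.2)²) = √(12023.16636 + 3069.07136) = 122.850 km
C–F: √((-0.410·111.32)² + (0.201·49.2)²) = √(2083.11914 + 97.79628) = 46.700 km
C–G: √((0.087·111.32)² + (0.570·49.2)²) = √(93.79613 + 786.46594) = 29.669 km
D–E: √((-0.402·111.32)² + (1.103·49.2)²) = √(2002.61978 + 2944.97241) = 70.339 km
D–F: √((0.173·111.32)² + (0.178·49.2)²) = √(370.88443 + 76.69556) = 21.156 km
D–G: √((0.670·111.32)² + (0.547·49.2)²) = √(5562.83272 + 724.27727) = 79.291 km
E–F: √((0.575·111.32)² + (-0.925·49.2)²) = √(4097.15208 + 2071.16010) = 78.539 km
E–G: √((1.072·111.32)² + (-0.556·49.2)²) = √(14240.85177 + 748.30697) = 122.430 km
F–G: √((0.497·111.32)² + (0.369·49.2)²) = √(3060.97070 + 329.59676) = 58.229 km
Closest pair: D–F at 21.156 km.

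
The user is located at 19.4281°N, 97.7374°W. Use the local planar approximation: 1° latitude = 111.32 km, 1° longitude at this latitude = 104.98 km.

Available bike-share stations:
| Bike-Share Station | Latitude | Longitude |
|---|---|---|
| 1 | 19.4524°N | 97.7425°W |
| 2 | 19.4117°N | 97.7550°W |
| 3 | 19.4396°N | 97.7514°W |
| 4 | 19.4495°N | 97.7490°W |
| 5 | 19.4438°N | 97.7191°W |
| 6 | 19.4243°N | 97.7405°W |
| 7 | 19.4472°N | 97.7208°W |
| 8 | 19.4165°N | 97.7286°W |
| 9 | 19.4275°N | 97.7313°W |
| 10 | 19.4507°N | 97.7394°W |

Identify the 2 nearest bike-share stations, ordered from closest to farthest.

Distances from 19.4281°N, 97.7374°W:
1: √((0.0243·111.32)² + (-0.0051·104.98)²) = √(7.317436 + 0.286651) = 2.7576 km
2: √((-0.0164·111.32)² + (-0.0176·104.98)²) = √(3.332991 + 3.413803) = 2.5975 km
3: √((0.0115·111.32)² + (-0.0140·104.98)²) = √(1.638861 + 2.160077) = 1.9491 km
4: √((0.0214·111.32)² + (-0.0116·104.98)²) = √(5.675106 + 1.482959) = 2.6755 km
5: √((0.0157·111.32)² + (0.0183·104.98)²) = √(3.054539 + 3.690756) = 2.5972 km
6: √((-0.0038·111.32)² + (-0.0031·104.98)²) = √(0.178943 + 0.105910) = 0.5337 km
7: √((0.0191·111.32)² + (0.0166·104.98)²) = √(4.520777 + 3.036892) = 2.7491 km
8: √((-0.0116·111.32)² + (0.0088·104.98)²) = √(1.667487 + 0.853451) = 1.5877 km
9: √((-0.0006·111.32)² + (0.0061·104.98)²) = √(0.004461 + 0.410084) = 0.6439 km
10: √((0.0226·111.32)² + (-0.0020·104.98)²) = √(6.329411 + 0.044083) = 2.5246 km
Sorted: 6 (0.5337 km) < 9 (0.6439 km) < 8 (1.5877 km) < 3 (1.9491 km) < …

6, 9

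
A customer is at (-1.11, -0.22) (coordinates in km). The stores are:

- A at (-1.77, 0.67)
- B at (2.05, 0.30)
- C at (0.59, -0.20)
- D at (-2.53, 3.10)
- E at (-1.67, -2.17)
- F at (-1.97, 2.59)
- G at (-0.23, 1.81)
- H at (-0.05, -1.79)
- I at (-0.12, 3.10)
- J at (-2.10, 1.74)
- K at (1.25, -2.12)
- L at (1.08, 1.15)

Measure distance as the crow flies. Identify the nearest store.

Distances from (-1.11, -0.22):
A: √((-0.66)² + (0.89)²) = √(0.4356 + 0.7921) = 1.11 km
B: √((3.16)² + (0.52)²) = √(9.9856 + 0.2704) = 3.20 km
C: √((1.70)² + (0.02)²) = √(2.8900 + 0.0004) = 1.70 km
D: √((-1.42)² + (3.32)²) = √(2.0164 + 11.0224) = 3.61 km
E: √((-0.56)² + (-1.95)²) = √(0.3136 + 3.8025) = 2.03 km
F: √((-0.86)² + (2.81)²) = √(0.7396 + 7.8961) = 2.94 km
G: √((0.88)² + (2.03)²) = √(0.7744 + 4.1209) = 2.21 km
H: √((1.06)² + (-1.57)²) = √(1.1236 + 2.4649) = 1.89 km
I: √((0.99)² + (3.32)²) = √(0.9801 + 11.0224) = 3.46 km
J: √((-0.99)² + (1.96)²) = √(0.9801 + 3.8416) = 2.20 km
K: √((2.36)² + (-1.90)²) = √(5.5696 + 3.6100) = 3.03 km
L: √((2.19)² + (1.37)²) = √(4.7961 + 1.8769) = 2.58 km
Minimum: A at 1.11 km.

A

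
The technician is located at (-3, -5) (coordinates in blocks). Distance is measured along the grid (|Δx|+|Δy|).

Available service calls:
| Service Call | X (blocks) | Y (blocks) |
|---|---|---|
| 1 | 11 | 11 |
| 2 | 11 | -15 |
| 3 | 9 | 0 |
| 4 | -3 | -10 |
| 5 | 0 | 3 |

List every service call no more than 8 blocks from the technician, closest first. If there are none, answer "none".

Distances from (-3, -5):
1: 30 blocks
2: 24 blocks
3: 17 blocks
4: 5 blocks
5: 11 blocks
Threshold 8 blocks: 4 (5 blocks) is within range.

4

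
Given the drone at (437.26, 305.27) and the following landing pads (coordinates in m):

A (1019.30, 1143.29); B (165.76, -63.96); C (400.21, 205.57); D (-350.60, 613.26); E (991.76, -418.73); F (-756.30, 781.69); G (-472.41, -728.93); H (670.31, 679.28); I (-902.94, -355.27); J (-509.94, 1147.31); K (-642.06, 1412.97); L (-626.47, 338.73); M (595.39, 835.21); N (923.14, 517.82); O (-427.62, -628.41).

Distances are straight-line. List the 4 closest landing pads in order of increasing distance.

C, H, B, N

Distances from (437.26, 305.27):
A: 1020.32 m
B: 458.30 m
C: 106.36 m
D: 845.92 m
E: 911.95 m
F: 1285.13 m
G: 1377.34 m
H: 440.68 m
I: 1494.14 m
J: 1267.37 m
K: 1546.59 m
L: 1064.26 m
M: 553.03 m
N: 530.34 m
O: 1272.70 m
Sorted: C (106.36 m) < H (440.68 m) < B (458.30 m) < N (530.34 m) < M (553.03 m) < D (845.92 m) < …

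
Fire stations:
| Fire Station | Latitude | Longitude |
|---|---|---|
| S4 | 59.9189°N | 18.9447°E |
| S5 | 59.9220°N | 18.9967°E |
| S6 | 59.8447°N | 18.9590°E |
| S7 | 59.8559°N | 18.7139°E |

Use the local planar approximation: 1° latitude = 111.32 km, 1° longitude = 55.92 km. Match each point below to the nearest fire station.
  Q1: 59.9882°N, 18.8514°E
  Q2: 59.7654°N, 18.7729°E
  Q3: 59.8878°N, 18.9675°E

Q1→S4; Q2→S7; Q3→S4

Q1 at 59.9882°N, 18.8514°E:
  S4: 9.3131 km
  S5: 10.9693 km
  S6: 17.0700 km
  S7: 16.6140 km
  → nearest: S4 (9.3131 km)
Q2 at 59.7654°N, 18.7729°E:
  S4: 19.6031 km
  S5: 21.4598 km
  S6: 13.6465 km
  S7: 10.6009 km
  → nearest: S7 (10.6009 km)
Q3 at 59.8878°N, 18.9675°E:
  S4: 3.6894 km
  S5: 4.1425 km
  S6: 4.8214 km
  S7: 14.6192 km
  → nearest: S4 (3.6894 km)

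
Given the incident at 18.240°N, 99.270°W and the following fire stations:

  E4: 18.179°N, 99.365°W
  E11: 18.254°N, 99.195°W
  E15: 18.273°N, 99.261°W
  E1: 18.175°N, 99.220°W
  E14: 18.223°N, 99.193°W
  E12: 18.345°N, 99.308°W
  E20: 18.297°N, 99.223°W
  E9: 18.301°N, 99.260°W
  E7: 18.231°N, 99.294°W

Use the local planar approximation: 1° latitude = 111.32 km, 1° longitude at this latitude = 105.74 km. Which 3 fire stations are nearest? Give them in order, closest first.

Distances from 18.240°N, 99.270°W:
E4: √((-0.061·111.32)² + (-0.095·105.74)²) = √(46.11116 + 100.90805) = 12.125 km
E11: √((0.014·111.32)² + (0.075·105.74)²) = √(2.42886 + 62.89283) = 8.082 km
E15: √((0.033·111.32)² + (0.009·105.74)²) = √(13.49504 + 0.90566) = 3.795 km
E1: √((-0.065·111.32)² + (0.050·105.74)²) = √(52.35680 + 27.95237) = 8.962 km
E14: √((-0.017·111.32)² + (0.077·105.74)²) = √(3.58133 + 66.29184) = 8.359 km
E12: √((0.105·111.32)² + (-0.038·105.74)²) = √(136.62337 + 16.14529) = 12.360 km
E20: √((0.057·111.32)² + (0.047·105.74)²) = √(40.26207 + 24.69871) = 8.060 km
E9: √((0.061·111.32)² + (0.010·105.74)²) = √(46.11116 + 1.11809) = 6.872 km
E7: √((-0.009·111.32)² + (-0.024·105.74)²) = √(1.00376 + 6.44023) = 2.728 km
Sorted: E7 (2.728 km) < E15 (3.795 km) < E9 (6.872 km) < E20 (8.060 km) < E11 (8.082 km) < …

E7, E15, E9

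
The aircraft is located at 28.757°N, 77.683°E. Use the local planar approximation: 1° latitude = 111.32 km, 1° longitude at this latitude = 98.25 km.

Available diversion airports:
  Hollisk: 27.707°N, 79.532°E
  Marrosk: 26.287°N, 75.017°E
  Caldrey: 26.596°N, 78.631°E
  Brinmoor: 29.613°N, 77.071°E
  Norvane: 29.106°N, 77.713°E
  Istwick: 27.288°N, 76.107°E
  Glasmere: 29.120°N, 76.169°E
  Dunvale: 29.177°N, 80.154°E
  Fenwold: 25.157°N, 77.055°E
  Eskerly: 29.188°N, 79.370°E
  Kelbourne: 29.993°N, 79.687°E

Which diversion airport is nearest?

Distances from 28.757°N, 77.683°E:
Hollisk: 216.019 km
Marrosk: 379.754 km
Caldrey: 257.964 km
Brinmoor: 112.675 km
Norvane: 38.962 km
Istwick: 225.206 km
Glasmere: 154.142 km
Dunvale: 247.237 km
Fenwold: 405.474 km
Eskerly: 172.552 km
Kelbourne: 240.205 km
Minimum: Norvane at 38.962 km.

Norvane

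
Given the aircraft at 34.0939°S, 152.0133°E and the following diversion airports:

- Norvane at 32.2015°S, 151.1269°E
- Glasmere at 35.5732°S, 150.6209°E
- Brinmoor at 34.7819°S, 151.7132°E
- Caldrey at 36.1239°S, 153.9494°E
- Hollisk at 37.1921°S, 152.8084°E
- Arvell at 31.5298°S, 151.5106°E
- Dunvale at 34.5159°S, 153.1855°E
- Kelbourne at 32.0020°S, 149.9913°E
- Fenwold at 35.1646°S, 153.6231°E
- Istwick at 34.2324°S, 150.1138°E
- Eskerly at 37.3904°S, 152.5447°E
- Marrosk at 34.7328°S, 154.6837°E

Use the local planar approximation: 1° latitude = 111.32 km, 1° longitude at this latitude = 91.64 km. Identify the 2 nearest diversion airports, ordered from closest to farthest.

Brinmoor, Dunvale

Distances from 34.0939°S, 152.0133°E:
Norvane: √((1.8924·111.32)² + (-0.8864·91.64)²) = √(44378.464762 + 6598.263512) = 225.7803 km
Glasmere: √((-1.4793·111.32)² + (-1.3924·91.64)²) = √(27118.078266 + 16281.641587) = 208.3260 km
Brinmoor: √((-0.6880·111.32)² + (-0.3001·91.64)²) = √(5865.746252 + 756.314021) = 81.3760 km
Caldrey: √((-2.0300·111.32)² + (1.9361·91.64)²) = √(51066.779616 + 31479.348165) = 287.3084 km
Hollisk: √((-3.0982·111.32)² + (0.7951·91.64)²) = √(118950.232305 + 5309.011523) = 352.5042 km
Arvell: √((2.5641·111.32)² + (-0.5027·91.64)²) = √(81473.488598 + 2122.207923) = 289.1292 km
Dunvale: √((-0.4220·111.32)² + (1.1722·91.64)²) = √(2206.842287 + 11539.144055) = 117.2433 km
Kelbourne: √((2.0919·111.32)² + (-2.0220·91.64)²) = √(54228.580348 + 34334.637263) = 297.5957 km
Fenwold: √((-1.0707·111.32)² + (1.6098·91.64)²) = √(14206.333335 + 21762.761727) = 189.6552 km
Istwick: √((-0.1385·111.32)² + (-1.8995·91.64)²) = √(237.709174 + 30300.427565) = 174.7516 km
Eskerly: √((-3.2965·111.32)² + (0.5314·91.64)²) = √(134664.324050 + 2371.446117) = 370.1834 km
Marrosk: √((-0.6389·111.32)² + (2.6704·91.64)²) = √(5058.388385 + 59885.654405) = 254.8412 km
Sorted: Brinmoor (81.3760 km) < Dunvale (117.2433 km) < Istwick (174.7516 km) < Fenwold (189.6552 km) < …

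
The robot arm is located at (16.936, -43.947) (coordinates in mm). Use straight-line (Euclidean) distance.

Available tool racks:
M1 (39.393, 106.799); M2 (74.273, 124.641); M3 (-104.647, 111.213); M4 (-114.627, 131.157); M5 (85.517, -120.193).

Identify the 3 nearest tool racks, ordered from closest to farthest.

M5, M1, M2

Distances from (16.936, -43.947):
M1: √((22.457)² + (150.746)²) = √(504.31685 + 22724.35652) = 152.410 mm
M2: √((57.337)² + (168.588)²) = √(3287.53157 + 28421.91374) = 178.071 mm
M3: √((-121.583)² + (155.160)²) = √(14782.42589 + 24074.62560) = 197.122 mm
M4: √((-131.563)² + (175.104)²) = √(17308.82297 + 30661.41082) = 219.021 mm
M5: √((68.581)² + (-76.246)²) = √(4703.35356 + 5813.45252) = 102.551 mm
Sorted: M5 (102.551 mm) < M1 (152.410 mm) < M2 (178.071 mm) < M3 (197.122 mm) < M4 (219.021 mm)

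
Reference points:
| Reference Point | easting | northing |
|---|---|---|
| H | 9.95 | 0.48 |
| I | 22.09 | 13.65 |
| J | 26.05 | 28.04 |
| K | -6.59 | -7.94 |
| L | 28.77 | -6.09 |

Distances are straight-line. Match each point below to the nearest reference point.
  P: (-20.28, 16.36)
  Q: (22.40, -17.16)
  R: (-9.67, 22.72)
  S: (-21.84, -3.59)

P→K; Q→L; R→H; S→K

P at (-20.28, 16.36):
  H: √((30.23)² + (-15.88)²) = √(913.85290 + 252.17440) = 34.147
  I: √((42.37)² + (-2.71)²) = √(1795.21690 + 7.34410) = 42.457
  J: √((46.33)² + (11.68)²) = √(2146.46890 + 136.42240) = 47.780
  K: √((13.69)² + (-24.30)²) = √(187.41610 + 590.49000) = 27.891
  L: √((49.05)² + (-22.45)²) = √(2405.90250 + 504.00250) = 53.944
  → nearest: K (27.891)
Q at (22.40, -17.16):
  H: √((-12.45)² + (17.64)²) = √(155.00250 + 311.16960) = 21.591
  I: √((-0.31)² + (30.81)²) = √(0.09610 + 949.25610) = 30.812
  J: √((3.65)² + (45.20)²) = √(13.32250 + 2043.04000) = 45.347
  K: √((-28.99)² + (9.22)²) = √(840.42010 + 85.00840) = 30.421
  L: √((6.37)² + (11.07)²) = √(40.57690 + 122.54490) = 12.772
  → nearest: L (12.772)
R at (-9.67, 22.72):
  H: √((19.62)² + (-22.24)²) = √(384.94440 + 494.61760) = 29.657
  I: √((31.76)² + (-9.07)²) = √(1008.69760 + 82.26490) = 33.030
  J: √((35.72)² + (5.32)²) = √(1275.91840 + 28.30240) = 36.114
  K: √((3.08)² + (-30.66)²) = √(9.48640 + 940.03560) = 30.814
  L: √((38.44)² + (-28.81)²) = √(1477.63360 + 830.01610) = 48.038
  → nearest: H (29.657)
S at (-21.84, -3.59):
  H: √((31.79)² + (4.07)²) = √(1010.60410 + 16.56490) = 32.049
  I: √((43.93)² + (17.24)²) = √(1929.84490 + 297.21760) = 47.192
  J: √((47.89)² + (31.63)²) = √(2293.45210 + 1000.45690) = 57.393
  K: √((15.25)² + (-4.35)²) = √(232.56250 + 18.92250) = 15.858
  L: √((50.61)² + (-2.50)²) = √(2561.37210 + 6.25000) = 50.672
  → nearest: K (15.858)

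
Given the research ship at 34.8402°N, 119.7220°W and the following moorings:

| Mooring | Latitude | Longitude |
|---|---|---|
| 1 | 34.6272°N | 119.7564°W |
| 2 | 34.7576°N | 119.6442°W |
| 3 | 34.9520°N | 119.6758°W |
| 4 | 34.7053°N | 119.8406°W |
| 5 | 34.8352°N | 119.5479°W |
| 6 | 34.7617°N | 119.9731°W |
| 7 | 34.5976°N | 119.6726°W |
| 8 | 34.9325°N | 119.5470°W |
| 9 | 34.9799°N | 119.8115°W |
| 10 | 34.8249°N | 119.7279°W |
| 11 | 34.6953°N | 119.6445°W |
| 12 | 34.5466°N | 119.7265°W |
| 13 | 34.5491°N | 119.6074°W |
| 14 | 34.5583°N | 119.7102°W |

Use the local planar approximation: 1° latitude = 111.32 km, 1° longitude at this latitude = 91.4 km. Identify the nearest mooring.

10

Distances from 34.8402°N, 119.7220°W:
1: 23.9187 km
2: 11.6238 km
3: 13.1424 km
4: 18.5208 km
5: 15.9225 km
6: 24.5579 km
7: 27.3811 km
8: 19.0108 km
9: 17.5717 km
10: 1.7865 km
11: 17.6171 km
12: 32.6861 km
13: 34.0560 km
14: 31.3996 km
Minimum: 10 at 1.7865 km.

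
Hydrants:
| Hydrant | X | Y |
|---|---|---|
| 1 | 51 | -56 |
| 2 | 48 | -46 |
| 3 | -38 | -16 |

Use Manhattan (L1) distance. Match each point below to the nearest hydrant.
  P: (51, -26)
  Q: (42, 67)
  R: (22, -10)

P at (51, -26):
  1: 30
  2: 23
  3: 99
  → nearest: 2 (23)
Q at (42, 67):
  1: 132
  2: 119
  3: 163
  → nearest: 2 (119)
R at (22, -10):
  1: 75
  2: 62
  3: 66
  → nearest: 2 (62)

P→2; Q→2; R→2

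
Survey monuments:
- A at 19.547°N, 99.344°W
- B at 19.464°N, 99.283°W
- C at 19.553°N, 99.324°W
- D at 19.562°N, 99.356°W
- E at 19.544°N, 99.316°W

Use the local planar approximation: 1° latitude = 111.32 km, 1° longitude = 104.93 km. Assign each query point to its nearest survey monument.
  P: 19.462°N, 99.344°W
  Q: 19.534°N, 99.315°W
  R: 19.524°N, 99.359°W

P→B; Q→E; R→A

P at 19.462°N, 99.344°W:
  A: 9.462 km
  B: 6.405 km
  C: 10.345 km
  D: 11.203 km
  E: 9.589 km
  → nearest: B (6.405 km)
Q at 19.534°N, 99.315°W:
  A: 3.370 km
  B: 8.485 km
  C: 2.316 km
  D: 5.313 km
  E: 1.118 km
  → nearest: E (1.118 km)
R at 19.524°N, 99.359°W:
  A: 3.005 km
  B: 10.402 km
  C: 4.890 km
  D: 4.242 km
  E: 5.031 km
  → nearest: A (3.005 km)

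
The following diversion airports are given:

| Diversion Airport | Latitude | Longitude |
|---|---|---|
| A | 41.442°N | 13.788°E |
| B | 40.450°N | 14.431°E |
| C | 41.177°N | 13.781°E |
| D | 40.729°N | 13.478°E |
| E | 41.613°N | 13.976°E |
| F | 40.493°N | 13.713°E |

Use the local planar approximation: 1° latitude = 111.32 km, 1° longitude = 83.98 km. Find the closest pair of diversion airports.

Pairwise distances:
A–E: √((0.171·111.32)² + (0.188·83.98)²) = √(362.35864 + 249.26852) = 24.731 km
A–C: √((-0.265·111.32)² + (-0.007·83.98)²) = √(870.23820 + 0.34558) = 29.506 km
D–F: √((-0.236·111.32)² + (0.235·83.98)²) = √(690.19276 + 389.48207) = 32.858 km
C–E: √((0.436·111.32)² + (0.195·83.98)²) = √(2355.69670 + 268.17665) = 51.224 km
C–D: √((-0.448·111.32)² + (-0.303·83.98)²) = √(2487.15255 + 647.49586) = 55.988 km
B–F: √((0.043·111.32)² + (-0.718·83.98)²) = √(22.91307 + 3635.80539) = 60.487 km
C–F: √((-0.684·111.32)² + (-0.068·83.98)²) = √(5797.73817 + 32.61141) = 76.357 km
A–D: √((-0.713·111.32)² + (-0.310·83.98)²) = √(6299.78104 + 677.75874) = 83.532 km
B–D: √((0.279·111.32)² + (-0.953·83.98)²) = √(964.61676 + 6405.27149) = 85.848 km
B–C: √((0.727·111.32)² + (-0.650·83.98)²) = √(6549.60663 + 2979.74057) = 97.618 km
A–F: √((-0.949·111.32)² + (-0.075·83.98)²) = √(11160.37584 + 39.67110) = 105.830 km
D–E: √((0.884·111.32)² + (0.498·83.98)²) = √(9683.91403 + 1749.08303) = 106.925 km
A–B: √((-0.992·111.32)² + (0.643·83.98)²) = √(12194.66122 + 2915.90712) = 122.925 km
E–F: √((-1.120·111.32)² + (-0.263·83.98)²) = √(15544.70343 + 487.82408) = 126.620 km
B–E: √((1.163·111.32)² + (-0.455·83.98)²) = √(16761.22765 + 1460.07288) = 134.986 km
Closest pair: A–E at 24.731 km.

A and E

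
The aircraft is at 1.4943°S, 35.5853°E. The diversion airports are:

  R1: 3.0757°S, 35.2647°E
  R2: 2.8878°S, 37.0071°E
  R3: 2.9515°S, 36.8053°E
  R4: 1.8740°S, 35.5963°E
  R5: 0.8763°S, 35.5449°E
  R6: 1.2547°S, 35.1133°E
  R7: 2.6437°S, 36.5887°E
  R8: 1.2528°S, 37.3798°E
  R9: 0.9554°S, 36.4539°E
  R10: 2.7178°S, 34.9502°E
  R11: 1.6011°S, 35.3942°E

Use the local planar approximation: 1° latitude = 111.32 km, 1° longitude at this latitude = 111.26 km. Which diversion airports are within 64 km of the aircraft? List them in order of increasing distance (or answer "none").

Distances from 1.4943°S, 35.5853°E:
R1: 179.6189 km
R2: 221.5570 km
R3: 211.5147 km
R4: 42.2859 km
R5: 68.9424 km
R6: 58.9000 km
R7: 169.8076 km
R8: 201.4579 km
R9: 113.7463 km
R10: 153.4388 km
R11: 24.3600 km
Threshold 64 km: R11 (24.3600 km), R4 (42.2859 km), R6 (58.9000 km) are within range.

R11, R4, R6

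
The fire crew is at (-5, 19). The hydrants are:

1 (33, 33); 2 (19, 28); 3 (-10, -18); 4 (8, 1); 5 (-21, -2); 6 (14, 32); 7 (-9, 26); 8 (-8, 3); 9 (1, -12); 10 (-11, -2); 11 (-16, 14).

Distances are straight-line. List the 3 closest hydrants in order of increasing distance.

7, 11, 8

Distances from (-5, 19):
1: √((38)² + (14)²) = √(1444.000 + 196.000) = 40.5
2: √((24)² + (9)²) = √(576.000 + 81.000) = 25.6
3: √((-5)² + (-37)²) = √(25.000 + 1369.000) = 37.3
4: √((13)² + (-18)²) = √(169.000 + 324.000) = 22.2
5: √((-16)² + (-21)²) = √(256.000 + 441.000) = 26.4
6: √((19)² + (13)²) = √(361.000 + 169.000) = 23.0
7: √((-4)² + (7)²) = √(16.000 + 49.000) = 8.1
8: √((-3)² + (-16)²) = √(9.000 + 256.000) = 16.3
9: √((6)² + (-31)²) = √(36.000 + 961.000) = 31.6
10: √((-6)² + (-21)²) = √(36.000 + 441.000) = 21.8
11: √((-11)² + (-5)²) = √(121.000 + 25.000) = 12.1
Sorted: 7 (8.1) < 11 (12.1) < 8 (16.3) < 10 (21.8) < 4 (22.2) < …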